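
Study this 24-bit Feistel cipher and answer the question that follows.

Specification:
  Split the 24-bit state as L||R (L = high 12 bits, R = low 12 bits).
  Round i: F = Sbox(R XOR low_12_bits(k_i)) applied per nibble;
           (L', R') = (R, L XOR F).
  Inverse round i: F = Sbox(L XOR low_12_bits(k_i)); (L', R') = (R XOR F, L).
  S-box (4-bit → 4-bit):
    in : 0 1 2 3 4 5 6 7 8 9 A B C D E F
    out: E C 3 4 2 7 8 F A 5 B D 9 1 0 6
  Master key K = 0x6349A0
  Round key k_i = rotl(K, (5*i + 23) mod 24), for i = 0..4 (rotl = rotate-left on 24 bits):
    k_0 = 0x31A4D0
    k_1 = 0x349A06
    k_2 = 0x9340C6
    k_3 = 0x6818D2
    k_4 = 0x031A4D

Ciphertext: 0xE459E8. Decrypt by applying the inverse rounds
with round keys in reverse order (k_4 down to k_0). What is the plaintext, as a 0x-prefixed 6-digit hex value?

0x73A12C

s_0 = ciphertext = 0xE459E8
s_1 = InvRound(s_0, k_4) = 0xB02E45
s_2 = InvRound(s_1, k_3) = 0xA5BB02
s_3 = InvRound(s_2, k_2) = 0x053A5B
s_4 = InvRound(s_3, k_1) = 0x12C053
s_5 = InvRound(s_4, k_0) = 0x73A12C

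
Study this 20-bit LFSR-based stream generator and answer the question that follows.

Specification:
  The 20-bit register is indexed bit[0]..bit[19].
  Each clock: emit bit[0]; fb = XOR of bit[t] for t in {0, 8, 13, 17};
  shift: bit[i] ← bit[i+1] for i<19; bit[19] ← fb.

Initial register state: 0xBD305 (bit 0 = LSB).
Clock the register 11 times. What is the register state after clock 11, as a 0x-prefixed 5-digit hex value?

0x64B7A

reg_0 = 0xBD305
clock 1: out=1, reg = 0xDE982
clock 2: out=0, reg = 0x6F4C1
clock 3: out=1, reg = 0xB7A60
clock 4: out=0, reg = 0x5BD30
clock 5: out=0, reg = 0x2DE98
clock 6: out=0, reg = 0x96F4C
clock 7: out=0, reg = 0x4B7A6
clock 8: out=0, reg = 0x25BD3
clock 9: out=1, reg = 0x92DE9
clock 10: out=1, reg = 0xC96F4
clock 11: out=0, reg = 0x64B7A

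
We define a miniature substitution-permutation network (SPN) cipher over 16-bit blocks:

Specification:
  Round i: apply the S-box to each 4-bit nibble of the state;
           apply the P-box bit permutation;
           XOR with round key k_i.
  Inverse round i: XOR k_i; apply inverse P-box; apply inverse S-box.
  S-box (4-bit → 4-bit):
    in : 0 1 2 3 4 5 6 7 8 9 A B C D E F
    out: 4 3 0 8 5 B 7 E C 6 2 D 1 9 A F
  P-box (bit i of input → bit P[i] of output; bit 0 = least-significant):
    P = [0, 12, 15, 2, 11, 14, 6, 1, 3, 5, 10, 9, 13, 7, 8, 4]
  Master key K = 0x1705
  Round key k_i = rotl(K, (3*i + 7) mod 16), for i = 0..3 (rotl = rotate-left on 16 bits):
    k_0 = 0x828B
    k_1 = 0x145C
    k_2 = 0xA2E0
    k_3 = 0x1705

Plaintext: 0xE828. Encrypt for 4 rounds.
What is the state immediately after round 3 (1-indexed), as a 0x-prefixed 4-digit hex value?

0xDEC3

s_0 = plaintext = 0xE828
s_1 = Round(s_0, k_0) = 0x041F
s_2 = Round(s_1, k_1) = 0xC951
s_3 = Round(s_2, k_2) = 0xDEC3
s_4 = Round(s_3, k_3) = 0x3D31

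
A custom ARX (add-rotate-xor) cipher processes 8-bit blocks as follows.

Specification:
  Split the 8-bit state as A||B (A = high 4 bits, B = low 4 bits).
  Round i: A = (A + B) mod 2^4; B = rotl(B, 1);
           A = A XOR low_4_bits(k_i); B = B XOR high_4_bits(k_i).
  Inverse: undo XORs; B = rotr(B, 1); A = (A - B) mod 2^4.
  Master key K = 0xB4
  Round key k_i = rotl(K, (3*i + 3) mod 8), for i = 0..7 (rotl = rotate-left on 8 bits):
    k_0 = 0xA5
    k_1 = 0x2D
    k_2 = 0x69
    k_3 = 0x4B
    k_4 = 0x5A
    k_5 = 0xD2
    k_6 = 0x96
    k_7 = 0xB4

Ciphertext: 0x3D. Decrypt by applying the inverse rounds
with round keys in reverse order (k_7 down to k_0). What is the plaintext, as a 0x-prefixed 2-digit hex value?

0x5D

s_0 = ciphertext = 0x3D
s_1 = InvRound(s_0, k_7) = 0x43
s_2 = InvRound(s_1, k_6) = 0xD5
s_3 = InvRound(s_2, k_5) = 0xB4
s_4 = InvRound(s_3, k_4) = 0x98
s_5 = InvRound(s_4, k_3) = 0xC6
s_6 = InvRound(s_5, k_2) = 0x50
s_7 = InvRound(s_6, k_1) = 0x71
s_8 = InvRound(s_7, k_0) = 0x5D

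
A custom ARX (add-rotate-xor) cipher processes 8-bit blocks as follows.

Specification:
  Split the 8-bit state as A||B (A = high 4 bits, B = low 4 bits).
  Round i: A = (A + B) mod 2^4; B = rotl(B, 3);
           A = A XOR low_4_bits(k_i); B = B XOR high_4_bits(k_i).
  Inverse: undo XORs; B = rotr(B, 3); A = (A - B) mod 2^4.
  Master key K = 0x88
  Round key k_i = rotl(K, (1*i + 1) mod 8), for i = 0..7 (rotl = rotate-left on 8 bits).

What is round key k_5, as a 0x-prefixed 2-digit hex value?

0x22

K = 0x88
k_0 = rotl(K, (1*0+1) mod 8) = rotl(K, 1) = 0x11
k_1 = rotl(K, (1*1+1) mod 8) = rotl(K, 2) = 0x22
k_2 = rotl(K, (1*2+1) mod 8) = rotl(K, 3) = 0x44
k_3 = rotl(K, (1*3+1) mod 8) = rotl(K, 4) = 0x88
k_4 = rotl(K, (1*4+1) mod 8) = rotl(K, 5) = 0x11
k_5 = rotl(K, (1*5+1) mod 8) = rotl(K, 6) = 0x22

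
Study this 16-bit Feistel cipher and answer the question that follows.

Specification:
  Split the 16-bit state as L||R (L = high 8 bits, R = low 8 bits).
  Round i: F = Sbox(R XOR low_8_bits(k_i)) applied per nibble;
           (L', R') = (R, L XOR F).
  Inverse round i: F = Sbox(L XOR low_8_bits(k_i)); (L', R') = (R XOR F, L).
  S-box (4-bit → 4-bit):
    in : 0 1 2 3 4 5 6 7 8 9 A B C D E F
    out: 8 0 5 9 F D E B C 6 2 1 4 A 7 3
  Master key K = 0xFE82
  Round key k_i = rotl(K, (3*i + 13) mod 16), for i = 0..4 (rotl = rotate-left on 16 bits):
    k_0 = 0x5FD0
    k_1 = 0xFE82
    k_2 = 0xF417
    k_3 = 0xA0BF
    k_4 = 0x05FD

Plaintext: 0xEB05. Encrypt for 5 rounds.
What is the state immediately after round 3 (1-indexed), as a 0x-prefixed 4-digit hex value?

0x4A9C

s_0 = plaintext = 0xEB05
s_1 = Round(s_0, k_0) = 0x0546
s_2 = Round(s_1, k_1) = 0x464A
s_3 = Round(s_2, k_2) = 0x4A9C
s_4 = Round(s_3, k_3) = 0x9C13
s_5 = Round(s_4, k_4) = 0x13EB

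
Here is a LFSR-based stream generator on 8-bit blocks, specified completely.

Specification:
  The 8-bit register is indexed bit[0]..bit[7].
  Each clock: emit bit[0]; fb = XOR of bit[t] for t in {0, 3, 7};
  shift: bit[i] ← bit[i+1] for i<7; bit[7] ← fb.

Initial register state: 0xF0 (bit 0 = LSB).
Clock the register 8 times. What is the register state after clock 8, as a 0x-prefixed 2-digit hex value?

0xC5

reg_0 = 0xF0
clock 1: out=0, reg = 0xF8
clock 2: out=0, reg = 0x7C
clock 3: out=0, reg = 0xBE
clock 4: out=0, reg = 0x5F
clock 5: out=1, reg = 0x2F
clock 6: out=1, reg = 0x17
clock 7: out=1, reg = 0x8B
clock 8: out=1, reg = 0xC5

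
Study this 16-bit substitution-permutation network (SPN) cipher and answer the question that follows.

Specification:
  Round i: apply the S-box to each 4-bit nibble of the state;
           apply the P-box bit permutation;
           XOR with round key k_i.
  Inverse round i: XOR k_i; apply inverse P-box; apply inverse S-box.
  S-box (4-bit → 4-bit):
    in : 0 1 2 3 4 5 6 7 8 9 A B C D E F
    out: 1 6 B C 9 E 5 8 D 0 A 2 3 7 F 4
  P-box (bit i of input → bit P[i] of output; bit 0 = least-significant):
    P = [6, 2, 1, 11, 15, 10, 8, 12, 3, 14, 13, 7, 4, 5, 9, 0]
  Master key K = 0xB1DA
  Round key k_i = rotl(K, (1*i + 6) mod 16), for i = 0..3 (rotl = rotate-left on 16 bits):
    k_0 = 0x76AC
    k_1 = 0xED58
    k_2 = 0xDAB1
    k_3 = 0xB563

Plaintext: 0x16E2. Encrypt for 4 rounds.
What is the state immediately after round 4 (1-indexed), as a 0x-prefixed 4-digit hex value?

s_0 = plaintext = 0x16E2
s_1 = Round(s_0, k_0) = 0xC9C0
s_2 = Round(s_1, k_1) = 0x6928
s_3 = Round(s_2, k_2) = 0x44E3
s_4 = Round(s_3, k_3) = 0x28F8

0x28F8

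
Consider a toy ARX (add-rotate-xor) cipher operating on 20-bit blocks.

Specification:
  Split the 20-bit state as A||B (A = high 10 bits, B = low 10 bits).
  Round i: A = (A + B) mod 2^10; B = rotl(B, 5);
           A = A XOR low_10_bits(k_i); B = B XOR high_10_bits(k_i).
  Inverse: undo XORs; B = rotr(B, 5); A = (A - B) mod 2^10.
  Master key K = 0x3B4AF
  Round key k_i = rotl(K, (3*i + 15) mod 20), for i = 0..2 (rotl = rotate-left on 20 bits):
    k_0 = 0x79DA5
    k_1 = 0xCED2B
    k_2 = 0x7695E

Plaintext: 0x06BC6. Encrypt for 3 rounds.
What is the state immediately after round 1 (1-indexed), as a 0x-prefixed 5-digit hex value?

0x91539

s_0 = plaintext = 0x06BC6
s_1 = Round(s_0, k_0) = 0x91539
s_2 = Round(s_1, k_1) = 0x95412
s_3 = Round(s_2, k_2) = 0xCE79A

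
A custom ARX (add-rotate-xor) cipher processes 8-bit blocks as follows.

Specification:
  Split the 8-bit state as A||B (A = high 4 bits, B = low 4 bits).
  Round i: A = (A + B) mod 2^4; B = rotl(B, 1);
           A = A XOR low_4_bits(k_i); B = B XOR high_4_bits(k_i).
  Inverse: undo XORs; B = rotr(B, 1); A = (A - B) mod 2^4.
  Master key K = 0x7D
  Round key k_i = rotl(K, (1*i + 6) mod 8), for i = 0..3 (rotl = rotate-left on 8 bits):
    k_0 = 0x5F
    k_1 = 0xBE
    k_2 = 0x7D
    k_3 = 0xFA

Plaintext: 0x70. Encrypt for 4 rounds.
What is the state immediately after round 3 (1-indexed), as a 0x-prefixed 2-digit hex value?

0x95

s_0 = plaintext = 0x70
s_1 = Round(s_0, k_0) = 0x85
s_2 = Round(s_1, k_1) = 0x31
s_3 = Round(s_2, k_2) = 0x95
s_4 = Round(s_3, k_3) = 0x45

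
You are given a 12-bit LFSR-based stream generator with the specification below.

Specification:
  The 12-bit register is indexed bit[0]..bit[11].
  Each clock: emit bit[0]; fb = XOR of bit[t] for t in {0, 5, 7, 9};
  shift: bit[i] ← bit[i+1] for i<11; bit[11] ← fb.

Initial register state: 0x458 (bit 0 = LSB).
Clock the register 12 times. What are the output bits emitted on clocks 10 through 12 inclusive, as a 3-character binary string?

010

reg_0 = 0x458
clock 1: out=0, reg = 0x22C
clock 2: out=0, reg = 0x116
clock 3: out=0, reg = 0x08B
clock 4: out=1, reg = 0x045
clock 5: out=1, reg = 0x822
clock 6: out=0, reg = 0xC11
clock 7: out=1, reg = 0xE08
clock 8: out=0, reg = 0xF04
clock 9: out=0, reg = 0xF82
clock 10: out=0, reg = 0x7C1
clock 11: out=1, reg = 0xBE0
clock 12: out=0, reg = 0xDF0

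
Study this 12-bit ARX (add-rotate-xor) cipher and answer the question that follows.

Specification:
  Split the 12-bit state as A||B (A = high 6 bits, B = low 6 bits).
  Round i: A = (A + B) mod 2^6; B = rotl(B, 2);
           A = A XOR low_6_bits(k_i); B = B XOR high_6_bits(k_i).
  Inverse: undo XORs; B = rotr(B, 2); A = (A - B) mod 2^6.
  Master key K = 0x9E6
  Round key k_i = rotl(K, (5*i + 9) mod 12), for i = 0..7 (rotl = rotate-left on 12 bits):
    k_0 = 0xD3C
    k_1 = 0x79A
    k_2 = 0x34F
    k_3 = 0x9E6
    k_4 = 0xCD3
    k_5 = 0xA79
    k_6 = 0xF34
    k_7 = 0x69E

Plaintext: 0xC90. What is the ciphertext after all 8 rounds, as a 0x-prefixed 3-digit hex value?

0x9C4

s_0 = plaintext = 0xC90
s_1 = Round(s_0, k_0) = 0xFB5
s_2 = Round(s_1, k_1) = 0xA49
s_3 = Round(s_2, k_2) = 0xF69
s_4 = Round(s_3, k_3) = 0x001
s_5 = Round(s_4, k_4) = 0x4B7
s_6 = Round(s_5, k_5) = 0xC36
s_7 = Round(s_6, k_6) = 0x4A7
s_8 = Round(s_7, k_7) = 0x9C4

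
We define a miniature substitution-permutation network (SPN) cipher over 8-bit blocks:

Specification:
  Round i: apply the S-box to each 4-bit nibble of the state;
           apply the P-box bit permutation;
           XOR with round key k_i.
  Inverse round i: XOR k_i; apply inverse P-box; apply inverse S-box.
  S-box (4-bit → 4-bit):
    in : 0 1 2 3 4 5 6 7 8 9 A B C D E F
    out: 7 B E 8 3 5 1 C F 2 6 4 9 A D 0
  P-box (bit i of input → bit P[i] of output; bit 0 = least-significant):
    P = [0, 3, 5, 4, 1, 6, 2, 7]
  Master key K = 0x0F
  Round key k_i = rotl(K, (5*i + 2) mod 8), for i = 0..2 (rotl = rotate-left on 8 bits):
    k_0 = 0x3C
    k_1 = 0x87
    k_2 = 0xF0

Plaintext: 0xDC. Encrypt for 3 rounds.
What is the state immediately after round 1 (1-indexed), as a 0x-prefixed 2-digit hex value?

0xED

s_0 = plaintext = 0xDC
s_1 = Round(s_0, k_0) = 0xED
s_2 = Round(s_1, k_1) = 0x19
s_3 = Round(s_2, k_2) = 0x3A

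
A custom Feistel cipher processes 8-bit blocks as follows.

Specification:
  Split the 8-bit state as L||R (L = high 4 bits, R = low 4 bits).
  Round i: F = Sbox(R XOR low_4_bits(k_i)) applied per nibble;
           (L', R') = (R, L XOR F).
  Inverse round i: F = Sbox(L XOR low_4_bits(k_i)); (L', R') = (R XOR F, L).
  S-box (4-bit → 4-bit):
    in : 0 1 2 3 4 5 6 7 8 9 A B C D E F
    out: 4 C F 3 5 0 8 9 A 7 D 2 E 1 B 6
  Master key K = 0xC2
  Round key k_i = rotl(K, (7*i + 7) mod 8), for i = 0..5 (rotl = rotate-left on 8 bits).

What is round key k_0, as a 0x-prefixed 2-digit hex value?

K = 0xC2
k_0 = rotl(K, (7*0+7) mod 8) = rotl(K, 7) = 0x61

0x61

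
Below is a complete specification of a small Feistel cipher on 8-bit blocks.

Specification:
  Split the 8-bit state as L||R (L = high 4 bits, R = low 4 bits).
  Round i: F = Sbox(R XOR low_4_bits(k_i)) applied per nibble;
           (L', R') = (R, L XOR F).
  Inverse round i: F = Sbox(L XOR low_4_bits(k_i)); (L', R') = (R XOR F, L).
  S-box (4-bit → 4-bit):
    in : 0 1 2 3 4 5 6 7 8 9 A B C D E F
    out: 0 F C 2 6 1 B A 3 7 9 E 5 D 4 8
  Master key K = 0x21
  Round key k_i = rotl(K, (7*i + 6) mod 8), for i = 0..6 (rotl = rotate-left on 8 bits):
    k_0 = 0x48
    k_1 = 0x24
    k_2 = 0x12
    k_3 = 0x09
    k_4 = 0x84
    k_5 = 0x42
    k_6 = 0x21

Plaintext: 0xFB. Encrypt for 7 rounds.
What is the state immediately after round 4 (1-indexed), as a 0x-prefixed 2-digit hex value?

s_0 = plaintext = 0xFB
s_1 = Round(s_0, k_0) = 0xBD
s_2 = Round(s_1, k_1) = 0xDC
s_3 = Round(s_2, k_2) = 0xC9
s_4 = Round(s_3, k_3) = 0x9C
s_5 = Round(s_4, k_4) = 0xCA
s_6 = Round(s_5, k_5) = 0xAF
s_7 = Round(s_6, k_6) = 0xFE

0x9C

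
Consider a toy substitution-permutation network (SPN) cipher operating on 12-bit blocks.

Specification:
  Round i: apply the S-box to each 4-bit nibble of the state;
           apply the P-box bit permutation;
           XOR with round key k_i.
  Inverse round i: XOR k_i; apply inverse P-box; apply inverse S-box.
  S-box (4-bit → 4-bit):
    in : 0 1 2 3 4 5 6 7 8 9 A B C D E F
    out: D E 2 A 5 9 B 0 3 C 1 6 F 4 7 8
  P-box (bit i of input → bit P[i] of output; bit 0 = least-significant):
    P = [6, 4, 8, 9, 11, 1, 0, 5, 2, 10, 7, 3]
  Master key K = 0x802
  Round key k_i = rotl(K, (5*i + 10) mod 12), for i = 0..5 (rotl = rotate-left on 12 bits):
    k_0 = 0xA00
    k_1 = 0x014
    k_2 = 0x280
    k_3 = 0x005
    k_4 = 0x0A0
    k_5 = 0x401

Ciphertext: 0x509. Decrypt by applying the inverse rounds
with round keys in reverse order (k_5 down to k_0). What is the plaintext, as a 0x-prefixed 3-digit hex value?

0x3EE

s_0 = ciphertext = 0x509
s_1 = InvRound(s_0, k_5) = 0xF7D
s_2 = InvRound(s_1, k_4) = 0xC4C
s_3 = InvRound(s_2, k_3) = 0x34A
s_4 = InvRound(s_3, k_2) = 0x924
s_5 = InvRound(s_4, k_1) = 0x75B
s_6 = InvRound(s_5, k_0) = 0x3EE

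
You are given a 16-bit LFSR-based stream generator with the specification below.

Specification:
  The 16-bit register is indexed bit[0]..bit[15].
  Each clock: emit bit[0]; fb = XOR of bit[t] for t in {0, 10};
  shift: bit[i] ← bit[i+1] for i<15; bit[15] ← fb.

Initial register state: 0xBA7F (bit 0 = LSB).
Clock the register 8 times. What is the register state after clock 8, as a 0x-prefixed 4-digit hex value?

reg_0 = 0xBA7F
clock 1: out=1, reg = 0xDD3F
clock 2: out=1, reg = 0x6E9F
clock 3: out=1, reg = 0x374F
clock 4: out=1, reg = 0x1BA7
clock 5: out=1, reg = 0x8DD3
clock 6: out=1, reg = 0x46E9
clock 7: out=1, reg = 0x2374
clock 8: out=0, reg = 0x11BA

0x11BA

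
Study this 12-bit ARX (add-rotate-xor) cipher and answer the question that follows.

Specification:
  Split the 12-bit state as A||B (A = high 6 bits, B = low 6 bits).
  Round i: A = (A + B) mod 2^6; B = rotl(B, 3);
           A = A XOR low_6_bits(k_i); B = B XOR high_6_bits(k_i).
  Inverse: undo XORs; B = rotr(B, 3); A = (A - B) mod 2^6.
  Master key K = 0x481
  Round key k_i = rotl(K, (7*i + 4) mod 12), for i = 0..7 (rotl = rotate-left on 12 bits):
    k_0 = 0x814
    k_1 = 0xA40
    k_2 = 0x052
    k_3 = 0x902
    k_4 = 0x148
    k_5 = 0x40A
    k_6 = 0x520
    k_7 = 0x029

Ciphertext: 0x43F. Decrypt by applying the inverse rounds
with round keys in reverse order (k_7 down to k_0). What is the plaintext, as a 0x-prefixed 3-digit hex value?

s_0 = ciphertext = 0x43F
s_1 = InvRound(s_0, k_7) = 0xEBF
s_2 = InvRound(s_1, k_6) = 0xF5D
s_3 = InvRound(s_2, k_5) = 0x3A9
s_4 = InvRound(s_3, k_4) = 0x865
s_5 = InvRound(s_4, k_3) = 0x6C8
s_6 = InvRound(s_5, k_2) = 0x009
s_7 = InvRound(s_6, k_1) = 0xF04
s_8 = InvRound(s_7, k_0) = 0x124

0x124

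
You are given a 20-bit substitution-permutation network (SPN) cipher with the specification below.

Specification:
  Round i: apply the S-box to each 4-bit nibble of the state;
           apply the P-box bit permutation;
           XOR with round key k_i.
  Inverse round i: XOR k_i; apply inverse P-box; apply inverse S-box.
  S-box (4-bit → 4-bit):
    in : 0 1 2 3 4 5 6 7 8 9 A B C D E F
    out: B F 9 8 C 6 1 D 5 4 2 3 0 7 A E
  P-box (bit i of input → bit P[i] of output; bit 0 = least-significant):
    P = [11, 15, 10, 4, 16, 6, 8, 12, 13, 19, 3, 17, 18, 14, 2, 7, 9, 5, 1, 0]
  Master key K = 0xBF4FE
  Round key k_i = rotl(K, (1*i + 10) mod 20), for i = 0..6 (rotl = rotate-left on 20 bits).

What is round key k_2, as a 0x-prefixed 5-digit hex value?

0xFEBF4

K = 0xBF4FE
k_0 = rotl(K, (1*0+10) mod 20) = rotl(K, 10) = 0x3FAFD
k_1 = rotl(K, (1*1+10) mod 20) = rotl(K, 11) = 0x7F5FA
k_2 = rotl(K, (1*2+10) mod 20) = rotl(K, 12) = 0xFEBF4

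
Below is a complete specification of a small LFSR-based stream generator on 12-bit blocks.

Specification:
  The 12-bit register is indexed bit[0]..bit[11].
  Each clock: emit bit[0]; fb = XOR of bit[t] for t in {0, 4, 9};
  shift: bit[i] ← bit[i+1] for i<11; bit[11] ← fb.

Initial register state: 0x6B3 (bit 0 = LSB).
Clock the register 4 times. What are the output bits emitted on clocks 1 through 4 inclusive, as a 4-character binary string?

1100

reg_0 = 0x6B3
clock 1: out=1, reg = 0xB59
clock 2: out=1, reg = 0xDAC
clock 3: out=0, reg = 0x6D6
clock 4: out=0, reg = 0x36B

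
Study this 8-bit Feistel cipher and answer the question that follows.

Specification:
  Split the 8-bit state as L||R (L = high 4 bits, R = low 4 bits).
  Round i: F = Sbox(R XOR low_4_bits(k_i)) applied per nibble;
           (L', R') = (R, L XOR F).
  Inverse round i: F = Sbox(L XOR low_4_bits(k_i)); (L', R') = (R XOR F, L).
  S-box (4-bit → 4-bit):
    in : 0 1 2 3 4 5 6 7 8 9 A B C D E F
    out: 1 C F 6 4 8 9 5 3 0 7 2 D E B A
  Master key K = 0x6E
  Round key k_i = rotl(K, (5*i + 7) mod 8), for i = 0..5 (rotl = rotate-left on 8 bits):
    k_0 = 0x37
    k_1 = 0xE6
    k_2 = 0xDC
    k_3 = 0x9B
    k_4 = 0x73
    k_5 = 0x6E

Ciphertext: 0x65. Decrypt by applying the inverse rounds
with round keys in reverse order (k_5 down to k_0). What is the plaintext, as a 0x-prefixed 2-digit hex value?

s_0 = ciphertext = 0x65
s_1 = InvRound(s_0, k_5) = 0x66
s_2 = InvRound(s_1, k_4) = 0xE6
s_3 = InvRound(s_2, k_3) = 0xEE
s_4 = InvRound(s_3, k_2) = 0x1E
s_5 = InvRound(s_4, k_1) = 0xB1
s_6 = InvRound(s_5, k_0) = 0xCB

0xCB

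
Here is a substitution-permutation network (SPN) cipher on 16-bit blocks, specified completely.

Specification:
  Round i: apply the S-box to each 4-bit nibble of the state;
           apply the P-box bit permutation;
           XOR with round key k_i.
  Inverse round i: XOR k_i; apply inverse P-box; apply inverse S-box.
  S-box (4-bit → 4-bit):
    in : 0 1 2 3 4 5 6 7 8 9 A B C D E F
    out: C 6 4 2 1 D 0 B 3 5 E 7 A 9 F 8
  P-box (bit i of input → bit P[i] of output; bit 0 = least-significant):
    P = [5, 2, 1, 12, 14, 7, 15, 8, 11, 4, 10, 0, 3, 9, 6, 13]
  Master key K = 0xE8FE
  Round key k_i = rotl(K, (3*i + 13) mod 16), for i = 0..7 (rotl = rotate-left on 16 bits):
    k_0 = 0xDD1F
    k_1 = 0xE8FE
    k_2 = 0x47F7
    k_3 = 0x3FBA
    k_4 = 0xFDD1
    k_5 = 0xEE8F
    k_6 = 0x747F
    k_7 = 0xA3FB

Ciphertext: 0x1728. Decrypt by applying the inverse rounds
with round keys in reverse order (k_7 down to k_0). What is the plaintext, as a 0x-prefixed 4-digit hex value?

0x4897

s_0 = ciphertext = 0x1728
s_1 = InvRound(s_0, k_7) = 0x0A10
s_2 = InvRound(s_1, k_6) = 0xE54E
s_3 = InvRound(s_2, k_5) = 0x1DC6
s_4 = InvRound(s_3, k_4) = 0xFC91
s_5 = InvRound(s_4, k_3) = 0x8F59
s_6 = InvRound(s_5, k_2) = 0x44BB
s_7 = InvRound(s_6, k_1) = 0x0523
s_8 = InvRound(s_7, k_0) = 0x4897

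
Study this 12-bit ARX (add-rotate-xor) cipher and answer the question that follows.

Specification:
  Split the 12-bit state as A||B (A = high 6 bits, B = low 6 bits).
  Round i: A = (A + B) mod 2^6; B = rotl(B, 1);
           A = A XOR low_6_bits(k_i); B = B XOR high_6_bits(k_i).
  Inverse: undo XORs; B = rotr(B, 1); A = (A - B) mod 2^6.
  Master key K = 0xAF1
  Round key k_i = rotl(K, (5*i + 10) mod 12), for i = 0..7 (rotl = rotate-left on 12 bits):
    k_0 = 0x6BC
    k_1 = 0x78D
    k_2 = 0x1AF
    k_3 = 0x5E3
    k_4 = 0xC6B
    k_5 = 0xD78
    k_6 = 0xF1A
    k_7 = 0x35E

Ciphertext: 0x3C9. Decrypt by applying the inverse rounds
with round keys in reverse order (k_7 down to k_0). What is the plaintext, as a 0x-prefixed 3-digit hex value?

0xA4E

s_0 = ciphertext = 0x3C9
s_1 = InvRound(s_0, k_7) = 0x3C2
s_2 = InvRound(s_1, k_6) = 0xD9F
s_3 = InvRound(s_2, k_5) = 0xE55
s_4 = InvRound(s_3, k_4) = 0x012
s_5 = InvRound(s_4, k_3) = 0x062
s_6 = InvRound(s_5, k_2) = 0x712
s_7 = InvRound(s_6, k_1) = 0x2C6
s_8 = InvRound(s_7, k_0) = 0xA4E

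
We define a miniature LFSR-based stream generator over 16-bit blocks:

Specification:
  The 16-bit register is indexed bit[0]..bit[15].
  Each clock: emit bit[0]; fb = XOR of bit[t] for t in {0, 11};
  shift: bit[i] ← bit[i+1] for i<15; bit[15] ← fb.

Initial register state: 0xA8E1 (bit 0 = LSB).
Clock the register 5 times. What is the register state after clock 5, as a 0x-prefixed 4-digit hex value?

0xA547

reg_0 = 0xA8E1
clock 1: out=1, reg = 0x5470
clock 2: out=0, reg = 0x2A38
clock 3: out=0, reg = 0x951C
clock 4: out=0, reg = 0x4A8E
clock 5: out=0, reg = 0xA547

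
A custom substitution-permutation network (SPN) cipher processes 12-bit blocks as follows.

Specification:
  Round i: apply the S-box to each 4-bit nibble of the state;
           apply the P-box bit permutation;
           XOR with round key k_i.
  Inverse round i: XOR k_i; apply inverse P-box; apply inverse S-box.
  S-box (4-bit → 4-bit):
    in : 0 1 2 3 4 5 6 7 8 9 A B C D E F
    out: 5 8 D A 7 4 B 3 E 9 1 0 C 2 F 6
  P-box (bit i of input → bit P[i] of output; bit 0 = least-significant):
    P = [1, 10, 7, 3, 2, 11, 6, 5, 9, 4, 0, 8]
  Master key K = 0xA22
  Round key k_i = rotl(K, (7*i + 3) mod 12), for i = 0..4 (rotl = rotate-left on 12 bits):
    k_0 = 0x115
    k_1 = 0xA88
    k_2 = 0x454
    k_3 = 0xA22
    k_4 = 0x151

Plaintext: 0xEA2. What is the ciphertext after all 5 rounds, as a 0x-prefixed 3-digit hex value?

s_0 = plaintext = 0xEA2
s_1 = Round(s_0, k_0) = 0x28A
s_2 = Round(s_1, k_1) = 0x1EB
s_3 = Round(s_2, k_2) = 0xD30
s_4 = Round(s_3, k_3) = 0x290
s_5 = Round(s_4, k_4) = 0x2F6

0x2F6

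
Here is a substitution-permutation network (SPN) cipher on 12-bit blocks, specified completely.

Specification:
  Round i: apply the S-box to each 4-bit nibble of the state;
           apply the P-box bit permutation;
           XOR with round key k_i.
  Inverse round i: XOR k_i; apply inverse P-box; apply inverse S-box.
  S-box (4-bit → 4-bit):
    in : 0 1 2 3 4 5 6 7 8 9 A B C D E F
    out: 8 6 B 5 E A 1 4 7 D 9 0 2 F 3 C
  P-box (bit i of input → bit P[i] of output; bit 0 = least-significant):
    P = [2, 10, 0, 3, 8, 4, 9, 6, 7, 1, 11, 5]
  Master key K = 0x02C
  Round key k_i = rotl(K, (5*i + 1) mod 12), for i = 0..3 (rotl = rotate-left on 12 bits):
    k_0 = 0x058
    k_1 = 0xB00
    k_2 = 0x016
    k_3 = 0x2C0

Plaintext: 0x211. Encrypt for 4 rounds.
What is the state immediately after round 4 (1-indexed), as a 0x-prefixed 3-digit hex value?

0xC04

s_0 = plaintext = 0x211
s_1 = Round(s_0, k_0) = 0x6EB
s_2 = Round(s_1, k_1) = 0xA90
s_3 = Round(s_2, k_2) = 0x3FE
s_4 = Round(s_3, k_3) = 0xC04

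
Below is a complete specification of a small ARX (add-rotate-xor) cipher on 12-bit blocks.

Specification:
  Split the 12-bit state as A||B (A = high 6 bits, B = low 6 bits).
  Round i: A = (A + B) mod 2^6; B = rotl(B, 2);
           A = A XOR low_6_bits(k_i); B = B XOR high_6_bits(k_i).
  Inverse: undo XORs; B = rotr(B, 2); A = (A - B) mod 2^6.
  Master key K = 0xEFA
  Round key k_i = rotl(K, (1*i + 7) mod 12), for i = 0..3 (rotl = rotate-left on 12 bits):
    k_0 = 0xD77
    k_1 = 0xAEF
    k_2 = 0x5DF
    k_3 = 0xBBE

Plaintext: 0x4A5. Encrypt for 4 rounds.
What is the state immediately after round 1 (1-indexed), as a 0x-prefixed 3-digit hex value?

s_0 = plaintext = 0x4A5
s_1 = Round(s_0, k_0) = 0x023
s_2 = Round(s_1, k_1) = 0x325
s_3 = Round(s_2, k_2) = 0xB81
s_4 = Round(s_3, k_3) = 0x46A

0x023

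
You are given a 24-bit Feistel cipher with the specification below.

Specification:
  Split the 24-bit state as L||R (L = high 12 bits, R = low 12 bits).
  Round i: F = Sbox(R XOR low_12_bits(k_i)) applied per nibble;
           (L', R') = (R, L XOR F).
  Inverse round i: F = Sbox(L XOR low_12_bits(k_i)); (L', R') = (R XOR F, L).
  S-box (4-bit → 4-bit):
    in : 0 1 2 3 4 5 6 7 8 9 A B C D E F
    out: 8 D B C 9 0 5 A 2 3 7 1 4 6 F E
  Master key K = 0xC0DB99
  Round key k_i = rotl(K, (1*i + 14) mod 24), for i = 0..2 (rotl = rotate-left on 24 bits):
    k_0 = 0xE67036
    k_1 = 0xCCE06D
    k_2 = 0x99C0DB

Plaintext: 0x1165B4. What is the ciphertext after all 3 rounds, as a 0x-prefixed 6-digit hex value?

0x8BC367

s_0 = plaintext = 0x1165B4
s_1 = Round(s_0, k_0) = 0x5B413D
s_2 = Round(s_1, k_1) = 0x13D8BC
s_3 = Round(s_2, k_2) = 0x8BC367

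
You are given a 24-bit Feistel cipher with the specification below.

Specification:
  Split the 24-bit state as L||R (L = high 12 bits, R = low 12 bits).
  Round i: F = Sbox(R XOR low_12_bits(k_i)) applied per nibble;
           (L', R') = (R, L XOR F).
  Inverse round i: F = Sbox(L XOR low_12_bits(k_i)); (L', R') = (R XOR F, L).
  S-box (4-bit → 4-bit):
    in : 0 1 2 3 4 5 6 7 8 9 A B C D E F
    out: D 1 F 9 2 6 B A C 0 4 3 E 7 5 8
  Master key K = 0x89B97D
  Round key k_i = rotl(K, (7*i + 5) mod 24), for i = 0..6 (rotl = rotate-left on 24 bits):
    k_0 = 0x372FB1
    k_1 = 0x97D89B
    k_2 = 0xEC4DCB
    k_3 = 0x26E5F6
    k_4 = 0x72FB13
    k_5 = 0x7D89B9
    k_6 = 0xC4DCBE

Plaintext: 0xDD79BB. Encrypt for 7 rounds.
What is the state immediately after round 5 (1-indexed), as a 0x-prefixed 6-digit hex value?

s_0 = plaintext = 0xDD79BB
s_1 = Round(s_0, k_0) = 0x9BB603
s_2 = Round(s_1, k_1) = 0x603CB7
s_3 = Round(s_2, k_2) = 0xCB77AD
s_4 = Round(s_3, k_3) = 0x7AD3D4
s_5 = Round(s_4, k_4) = 0x3D4B47
s_6 = Round(s_5, k_5) = 0xB47C51
s_7 = Round(s_6, k_6) = 0xC5161F

0x3D4B47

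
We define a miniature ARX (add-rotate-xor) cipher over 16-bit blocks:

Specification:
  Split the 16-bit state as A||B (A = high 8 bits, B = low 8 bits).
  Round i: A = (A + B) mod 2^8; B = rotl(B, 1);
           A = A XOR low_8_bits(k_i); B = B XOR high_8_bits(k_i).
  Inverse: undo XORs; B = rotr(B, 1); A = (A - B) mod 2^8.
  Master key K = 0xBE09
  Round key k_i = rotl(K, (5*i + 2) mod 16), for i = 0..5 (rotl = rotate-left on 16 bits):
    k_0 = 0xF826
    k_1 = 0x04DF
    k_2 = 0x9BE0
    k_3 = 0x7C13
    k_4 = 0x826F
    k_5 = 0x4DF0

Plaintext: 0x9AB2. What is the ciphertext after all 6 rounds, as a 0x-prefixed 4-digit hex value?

0x2696

s_0 = plaintext = 0x9AB2
s_1 = Round(s_0, k_0) = 0x6A9D
s_2 = Round(s_1, k_1) = 0xD83F
s_3 = Round(s_2, k_2) = 0xF7E5
s_4 = Round(s_3, k_3) = 0xCFB7
s_5 = Round(s_4, k_4) = 0xE9ED
s_6 = Round(s_5, k_5) = 0x2696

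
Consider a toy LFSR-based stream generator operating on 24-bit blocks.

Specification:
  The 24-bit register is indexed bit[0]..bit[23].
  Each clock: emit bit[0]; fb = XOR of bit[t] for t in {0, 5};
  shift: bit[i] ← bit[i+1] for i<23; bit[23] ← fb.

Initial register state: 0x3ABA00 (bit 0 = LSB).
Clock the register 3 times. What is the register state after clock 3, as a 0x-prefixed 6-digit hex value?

reg_0 = 0x3ABA00
clock 1: out=0, reg = 0x1D5D00
clock 2: out=0, reg = 0x0EAE80
clock 3: out=0, reg = 0x075740

0x075740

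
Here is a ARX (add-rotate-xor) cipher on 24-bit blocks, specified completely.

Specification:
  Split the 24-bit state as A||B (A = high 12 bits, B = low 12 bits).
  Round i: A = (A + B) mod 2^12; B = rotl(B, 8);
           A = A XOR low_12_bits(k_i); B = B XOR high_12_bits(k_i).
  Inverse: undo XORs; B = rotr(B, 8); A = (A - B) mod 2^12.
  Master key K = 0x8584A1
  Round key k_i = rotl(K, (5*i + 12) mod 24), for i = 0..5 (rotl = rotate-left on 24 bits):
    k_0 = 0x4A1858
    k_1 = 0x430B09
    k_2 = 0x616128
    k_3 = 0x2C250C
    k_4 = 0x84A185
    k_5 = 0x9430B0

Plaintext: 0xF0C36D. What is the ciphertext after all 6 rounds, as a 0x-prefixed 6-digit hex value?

0xE400C9

s_0 = plaintext = 0xF0C36D
s_1 = Round(s_0, k_0) = 0xA21997
s_2 = Round(s_1, k_1) = 0x8B13A9
s_3 = Round(s_2, k_2) = 0xD72F2C
s_4 = Round(s_3, k_3) = 0x992E30
s_5 = Round(s_4, k_4) = 0x6478A9
s_6 = Round(s_5, k_5) = 0xE400C9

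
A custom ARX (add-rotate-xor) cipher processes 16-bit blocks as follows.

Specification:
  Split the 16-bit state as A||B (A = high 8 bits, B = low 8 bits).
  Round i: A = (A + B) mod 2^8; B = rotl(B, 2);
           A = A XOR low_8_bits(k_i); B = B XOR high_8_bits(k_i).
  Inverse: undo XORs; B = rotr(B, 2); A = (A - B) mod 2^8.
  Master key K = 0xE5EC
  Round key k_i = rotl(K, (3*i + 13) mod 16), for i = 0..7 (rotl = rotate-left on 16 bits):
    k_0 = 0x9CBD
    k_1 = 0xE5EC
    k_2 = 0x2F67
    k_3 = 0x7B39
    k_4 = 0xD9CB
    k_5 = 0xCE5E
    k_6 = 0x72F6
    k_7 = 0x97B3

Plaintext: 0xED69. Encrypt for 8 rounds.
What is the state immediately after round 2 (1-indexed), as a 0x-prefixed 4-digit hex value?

0xC801

s_0 = plaintext = 0xED69
s_1 = Round(s_0, k_0) = 0xEB39
s_2 = Round(s_1, k_1) = 0xC801
s_3 = Round(s_2, k_2) = 0xAE2B
s_4 = Round(s_3, k_3) = 0xE0D7
s_5 = Round(s_4, k_4) = 0x7C86
s_6 = Round(s_5, k_5) = 0x5CD4
s_7 = Round(s_6, k_6) = 0xC621
s_8 = Round(s_7, k_7) = 0x5413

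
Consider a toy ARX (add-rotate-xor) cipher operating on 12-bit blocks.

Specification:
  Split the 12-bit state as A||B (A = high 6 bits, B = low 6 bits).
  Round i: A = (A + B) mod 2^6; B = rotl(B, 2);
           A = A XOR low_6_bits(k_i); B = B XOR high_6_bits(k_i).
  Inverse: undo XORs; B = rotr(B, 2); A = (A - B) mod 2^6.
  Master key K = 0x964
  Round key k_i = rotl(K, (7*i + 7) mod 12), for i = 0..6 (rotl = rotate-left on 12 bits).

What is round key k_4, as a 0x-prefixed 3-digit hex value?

K = 0x964
k_0 = rotl(K, (7*0+7) mod 12) = rotl(K, 7) = 0x24B
k_1 = rotl(K, (7*1+7) mod 12) = rotl(K, 2) = 0x592
k_2 = rotl(K, (7*2+7) mod 12) = rotl(K, 9) = 0x92C
k_3 = rotl(K, (7*3+7) mod 12) = rotl(K, 4) = 0x649
k_4 = rotl(K, (7*4+7) mod 12) = rotl(K, 11) = 0x4B2

0x4B2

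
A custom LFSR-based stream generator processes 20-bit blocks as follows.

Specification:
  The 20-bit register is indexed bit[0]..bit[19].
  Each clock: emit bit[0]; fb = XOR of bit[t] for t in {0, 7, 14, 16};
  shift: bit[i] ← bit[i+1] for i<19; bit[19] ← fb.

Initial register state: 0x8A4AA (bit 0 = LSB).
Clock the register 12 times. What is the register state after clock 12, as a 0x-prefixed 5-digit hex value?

reg_0 = 0x8A4AA
clock 1: out=0, reg = 0xC5255
clock 2: out=1, reg = 0x6292A
clock 3: out=0, reg = 0x31495
clock 4: out=1, reg = 0x98A4A
clock 5: out=0, reg = 0xCC525
clock 6: out=1, reg = 0x66292
clock 7: out=0, reg = 0x33149
clock 8: out=1, reg = 0x198A4
clock 9: out=0, reg = 0x0CC52
clock 10: out=0, reg = 0x86629
clock 11: out=1, reg = 0x43314
clock 12: out=0, reg = 0x2198A

0x2198A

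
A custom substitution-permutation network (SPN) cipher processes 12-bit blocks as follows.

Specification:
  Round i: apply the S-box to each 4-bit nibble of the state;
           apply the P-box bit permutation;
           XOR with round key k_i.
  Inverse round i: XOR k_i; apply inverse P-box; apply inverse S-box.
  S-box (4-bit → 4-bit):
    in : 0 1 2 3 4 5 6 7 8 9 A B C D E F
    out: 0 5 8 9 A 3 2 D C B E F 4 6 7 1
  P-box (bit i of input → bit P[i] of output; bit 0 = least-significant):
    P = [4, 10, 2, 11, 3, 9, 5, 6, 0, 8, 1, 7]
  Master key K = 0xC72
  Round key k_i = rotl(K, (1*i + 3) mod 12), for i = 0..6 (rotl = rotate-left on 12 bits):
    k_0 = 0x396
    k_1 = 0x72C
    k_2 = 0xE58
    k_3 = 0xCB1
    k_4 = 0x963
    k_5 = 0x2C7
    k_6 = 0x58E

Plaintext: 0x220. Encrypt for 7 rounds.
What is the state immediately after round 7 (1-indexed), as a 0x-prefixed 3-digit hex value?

0x840

s_0 = plaintext = 0x220
s_1 = Round(s_0, k_0) = 0x356
s_2 = Round(s_1, k_1) = 0x1A5
s_3 = Round(s_2, k_2) = 0x82B
s_4 = Round(s_3, k_3) = 0x067
s_5 = Round(s_4, k_4) = 0x377
s_6 = Round(s_5, k_5) = 0xA3A
s_7 = Round(s_6, k_6) = 0x840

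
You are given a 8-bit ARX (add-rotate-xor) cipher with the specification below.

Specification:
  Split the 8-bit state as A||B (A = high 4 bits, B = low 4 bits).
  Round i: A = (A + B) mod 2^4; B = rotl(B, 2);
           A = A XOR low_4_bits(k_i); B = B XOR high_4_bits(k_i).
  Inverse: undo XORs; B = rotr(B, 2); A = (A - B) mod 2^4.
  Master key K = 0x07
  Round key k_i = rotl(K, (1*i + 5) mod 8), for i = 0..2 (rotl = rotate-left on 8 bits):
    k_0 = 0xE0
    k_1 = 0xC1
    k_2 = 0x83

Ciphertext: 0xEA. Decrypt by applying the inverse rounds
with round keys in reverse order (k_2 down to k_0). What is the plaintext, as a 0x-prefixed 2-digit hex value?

s_0 = ciphertext = 0xEA
s_1 = InvRound(s_0, k_2) = 0x58
s_2 = InvRound(s_1, k_1) = 0x31
s_3 = InvRound(s_2, k_0) = 0x4F

0x4F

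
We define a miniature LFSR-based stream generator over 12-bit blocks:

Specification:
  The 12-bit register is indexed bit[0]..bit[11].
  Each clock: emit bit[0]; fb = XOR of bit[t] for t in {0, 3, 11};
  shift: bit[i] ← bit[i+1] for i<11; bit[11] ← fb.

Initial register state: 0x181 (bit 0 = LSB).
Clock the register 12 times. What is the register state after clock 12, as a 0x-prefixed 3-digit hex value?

reg_0 = 0x181
clock 1: out=1, reg = 0x8C0
clock 2: out=0, reg = 0xC60
clock 3: out=0, reg = 0xE30
clock 4: out=0, reg = 0xF18
clock 5: out=0, reg = 0x78C
clock 6: out=0, reg = 0xBC6
clock 7: out=0, reg = 0xDE3
clock 8: out=1, reg = 0x6F1
clock 9: out=1, reg = 0xB78
clock 10: out=0, reg = 0x5BC
clock 11: out=0, reg = 0xADE
clock 12: out=0, reg = 0x56F

0x56F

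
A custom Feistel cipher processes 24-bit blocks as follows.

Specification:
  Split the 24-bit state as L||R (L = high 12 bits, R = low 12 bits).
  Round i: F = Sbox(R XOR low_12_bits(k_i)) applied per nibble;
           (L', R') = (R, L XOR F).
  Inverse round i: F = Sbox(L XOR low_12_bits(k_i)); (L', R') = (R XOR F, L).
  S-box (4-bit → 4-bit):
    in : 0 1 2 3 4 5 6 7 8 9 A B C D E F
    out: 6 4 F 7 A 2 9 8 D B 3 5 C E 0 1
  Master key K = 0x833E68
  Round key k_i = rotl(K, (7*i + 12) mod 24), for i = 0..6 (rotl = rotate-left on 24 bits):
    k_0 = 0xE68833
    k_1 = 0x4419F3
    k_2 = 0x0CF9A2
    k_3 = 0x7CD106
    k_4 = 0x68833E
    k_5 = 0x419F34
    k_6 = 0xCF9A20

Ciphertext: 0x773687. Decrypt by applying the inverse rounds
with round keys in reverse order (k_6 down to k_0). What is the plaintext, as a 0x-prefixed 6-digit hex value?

0x02E5E9

s_0 = ciphertext = 0x773687
s_1 = InvRound(s_0, k_6) = 0x8A0773
s_2 = InvRound(s_1, k_5) = 0xFC98A0
s_3 = InvRound(s_2, k_4) = 0x4B8FC9
s_4 = InvRound(s_3, k_3) = 0xD994B8
s_5 = InvRound(s_4, k_2) = 0xECDD99
s_6 = InvRound(s_5, k_1) = 0x5E9ECD
s_7 = InvRound(s_6, k_0) = 0x02E5E9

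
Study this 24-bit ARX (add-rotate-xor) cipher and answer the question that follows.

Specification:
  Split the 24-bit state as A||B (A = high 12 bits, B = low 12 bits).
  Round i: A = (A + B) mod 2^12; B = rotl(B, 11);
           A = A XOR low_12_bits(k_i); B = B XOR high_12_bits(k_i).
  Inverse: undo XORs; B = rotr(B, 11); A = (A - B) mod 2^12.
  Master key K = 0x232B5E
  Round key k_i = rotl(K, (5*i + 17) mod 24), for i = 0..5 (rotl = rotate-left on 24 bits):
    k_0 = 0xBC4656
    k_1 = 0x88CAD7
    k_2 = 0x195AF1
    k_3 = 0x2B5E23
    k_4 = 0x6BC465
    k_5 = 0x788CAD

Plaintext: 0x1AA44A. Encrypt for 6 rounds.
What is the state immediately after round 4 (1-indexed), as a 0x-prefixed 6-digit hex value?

s_0 = plaintext = 0x1AA44A
s_1 = Round(s_0, k_0) = 0x3A29E1
s_2 = Round(s_1, k_1) = 0x75447C
s_3 = Round(s_2, k_2) = 0x1213AB
s_4 = Round(s_3, k_3) = 0xAEFB60
s_5 = Round(s_4, k_4) = 0x22A30C
s_6 = Round(s_5, k_5) = 0x99B60E

0xAEFB60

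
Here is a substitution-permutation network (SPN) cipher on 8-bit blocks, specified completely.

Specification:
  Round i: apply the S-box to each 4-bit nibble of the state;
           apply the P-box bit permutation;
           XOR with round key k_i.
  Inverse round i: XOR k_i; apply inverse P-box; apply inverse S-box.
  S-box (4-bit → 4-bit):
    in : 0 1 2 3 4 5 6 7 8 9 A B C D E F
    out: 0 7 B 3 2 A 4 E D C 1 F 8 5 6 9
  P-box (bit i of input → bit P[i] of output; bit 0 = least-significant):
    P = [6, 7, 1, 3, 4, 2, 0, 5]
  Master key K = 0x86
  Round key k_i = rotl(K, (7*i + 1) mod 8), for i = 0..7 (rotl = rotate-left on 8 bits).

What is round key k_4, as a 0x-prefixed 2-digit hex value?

K = 0x86
k_0 = rotl(K, (7*0+1) mod 8) = rotl(K, 1) = 0x0D
k_1 = rotl(K, (7*1+1) mod 8) = rotl(K, 0) = 0x86
k_2 = rotl(K, (7*2+1) mod 8) = rotl(K, 7) = 0x43
k_3 = rotl(K, (7*3+1) mod 8) = rotl(K, 6) = 0xA1
k_4 = rotl(K, (7*4+1) mod 8) = rotl(K, 5) = 0xD0

0xD0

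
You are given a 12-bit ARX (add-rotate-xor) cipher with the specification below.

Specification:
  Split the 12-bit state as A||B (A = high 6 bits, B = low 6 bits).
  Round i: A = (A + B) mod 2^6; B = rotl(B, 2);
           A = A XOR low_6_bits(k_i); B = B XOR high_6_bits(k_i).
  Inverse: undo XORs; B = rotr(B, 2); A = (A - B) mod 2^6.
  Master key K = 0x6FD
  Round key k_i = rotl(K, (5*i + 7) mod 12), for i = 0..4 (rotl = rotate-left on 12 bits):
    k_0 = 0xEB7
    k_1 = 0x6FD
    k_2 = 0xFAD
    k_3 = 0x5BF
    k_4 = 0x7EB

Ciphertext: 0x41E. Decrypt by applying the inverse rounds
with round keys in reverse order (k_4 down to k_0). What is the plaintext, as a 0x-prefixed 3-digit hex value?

s_0 = ciphertext = 0x41E
s_1 = InvRound(s_0, k_4) = 0xAD0
s_2 = InvRound(s_1, k_3) = 0xCE1
s_3 = InvRound(s_2, k_2) = 0x9F7
s_4 = InvRound(s_3, k_1) = 0x3CB
s_5 = InvRound(s_4, k_0) = 0x71C

0x71C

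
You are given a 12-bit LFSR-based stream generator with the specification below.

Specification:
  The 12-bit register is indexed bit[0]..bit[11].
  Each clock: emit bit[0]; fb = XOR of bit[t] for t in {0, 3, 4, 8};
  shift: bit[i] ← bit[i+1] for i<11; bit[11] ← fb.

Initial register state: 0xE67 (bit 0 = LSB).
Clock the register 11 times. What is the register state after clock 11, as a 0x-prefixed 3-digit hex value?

reg_0 = 0xE67
clock 1: out=1, reg = 0xF33
clock 2: out=1, reg = 0xF99
clock 3: out=1, reg = 0x7CC
clock 4: out=0, reg = 0x3E6
clock 5: out=0, reg = 0x9F3
clock 6: out=1, reg = 0xCF9
clock 7: out=1, reg = 0xE7C
clock 8: out=0, reg = 0x73E
clock 9: out=0, reg = 0xB9F
clock 10: out=1, reg = 0x5CF
clock 11: out=1, reg = 0xAE7

0xAE7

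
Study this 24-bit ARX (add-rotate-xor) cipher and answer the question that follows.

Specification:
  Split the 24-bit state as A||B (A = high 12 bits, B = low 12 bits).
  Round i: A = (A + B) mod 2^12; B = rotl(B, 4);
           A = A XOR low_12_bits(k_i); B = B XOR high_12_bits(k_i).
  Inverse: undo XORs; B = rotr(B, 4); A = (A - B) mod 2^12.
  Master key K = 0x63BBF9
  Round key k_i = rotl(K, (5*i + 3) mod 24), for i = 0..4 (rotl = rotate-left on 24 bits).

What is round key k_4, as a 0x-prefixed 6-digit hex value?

0xB1DDFC

K = 0x63BBF9
k_0 = rotl(K, (5*0+3) mod 24) = rotl(K, 3) = 0x1DDFCB
k_1 = rotl(K, (5*1+3) mod 24) = rotl(K, 8) = 0xBBF963
k_2 = rotl(K, (5*2+3) mod 24) = rotl(K, 13) = 0x7F2C77
k_3 = rotl(K, (5*3+3) mod 24) = rotl(K, 18) = 0xE58EEF
k_4 = rotl(K, (5*4+3) mod 24) = rotl(K, 23) = 0xB1DDFC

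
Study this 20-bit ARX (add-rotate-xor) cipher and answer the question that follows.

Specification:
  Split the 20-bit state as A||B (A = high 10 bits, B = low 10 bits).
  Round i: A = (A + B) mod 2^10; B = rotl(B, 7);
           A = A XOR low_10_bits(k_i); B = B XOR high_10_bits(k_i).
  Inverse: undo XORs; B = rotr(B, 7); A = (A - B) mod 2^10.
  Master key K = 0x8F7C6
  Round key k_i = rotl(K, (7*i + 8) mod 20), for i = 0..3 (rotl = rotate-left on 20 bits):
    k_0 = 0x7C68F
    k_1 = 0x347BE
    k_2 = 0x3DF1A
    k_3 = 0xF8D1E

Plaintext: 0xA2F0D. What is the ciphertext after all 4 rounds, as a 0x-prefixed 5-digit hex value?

0xEA74F

s_0 = plaintext = 0xA2F0D
s_1 = Round(s_0, k_0) = 0xC5F10
s_2 = Round(s_1, k_1) = 0x664B3
s_3 = Round(s_2, k_2) = 0x55961
s_4 = Round(s_3, k_3) = 0xEA74F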